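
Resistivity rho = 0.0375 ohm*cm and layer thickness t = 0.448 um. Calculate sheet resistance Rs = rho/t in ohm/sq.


Step 1: Convert thickness to cm: t = 0.448 um = 4.4800e-05 cm
Step 2: Rs = rho / t = 0.0375 / 4.4800e-05
Step 3: Rs = 837.1 ohm/sq

837.1


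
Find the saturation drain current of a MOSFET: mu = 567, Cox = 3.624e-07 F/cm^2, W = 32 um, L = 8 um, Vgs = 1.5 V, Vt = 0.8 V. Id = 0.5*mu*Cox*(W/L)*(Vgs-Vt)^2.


Step 1: Overdrive voltage Vov = Vgs - Vt = 1.5 - 0.8 = 0.7 V
Step 2: W/L = 32/8 = 4
Step 3: Id = 0.5 * 567 * 3.624e-07 * 4 * 0.7^2
Step 4: Id = 2.01e-04 A

2.01e-04


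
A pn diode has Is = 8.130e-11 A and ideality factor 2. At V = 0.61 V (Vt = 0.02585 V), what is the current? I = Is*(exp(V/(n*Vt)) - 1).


Step 1: V/(n*Vt) = 0.61/(2*0.02585) = 11.7988
Step 2: exp(11.7988) = 1.3309e+05
Step 3: I = 8.130e-11 * (1.3309e+05 - 1) = 1.08e-05 A

1.08e-05


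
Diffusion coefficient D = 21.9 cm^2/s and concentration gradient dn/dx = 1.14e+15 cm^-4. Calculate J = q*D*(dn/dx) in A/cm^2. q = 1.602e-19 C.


Step 1: J = q * D * (dn/dx)
Step 2: J = 1.602e-19 * 21.9 * 1.14e+15
Step 3: J = 4.00e-03 A/cm^2

4.00e-03


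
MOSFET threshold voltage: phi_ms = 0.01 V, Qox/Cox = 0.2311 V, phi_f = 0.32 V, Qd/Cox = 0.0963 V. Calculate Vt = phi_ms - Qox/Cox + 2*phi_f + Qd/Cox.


Step 1: Vt = phi_ms - Qox/Cox + 2*phi_f + Qd/Cox
Step 2: Vt = 0.01 - 0.2311 + 2*0.32 + 0.0963
Step 3: Vt = 0.01 - 0.2311 + 0.64 + 0.0963
Step 4: Vt = 0.5152 V

0.5152


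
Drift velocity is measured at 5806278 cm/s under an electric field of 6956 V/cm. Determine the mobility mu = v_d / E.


Step 1: mu = v_d / E
Step 2: mu = 5806278 / 6956
Step 3: mu = 834.72 cm^2/(V*s)

834.72


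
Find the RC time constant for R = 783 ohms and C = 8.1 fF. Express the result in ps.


Step 1: tau = R * C
Step 2: tau = 783 * 8.1 fF = 783 * 8.1e-15 F
Step 3: tau = 6.3423e-12 s = 6.3423 ps

6.3423


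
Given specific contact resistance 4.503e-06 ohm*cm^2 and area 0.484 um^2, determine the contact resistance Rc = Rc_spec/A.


Step 1: Convert area to cm^2: 0.484 um^2 = 4.8400e-09 cm^2
Step 2: Rc = Rc_spec / A = 4.503e-06 / 4.8400e-09
Step 3: Rc = 9.30e+02 ohms

9.30e+02


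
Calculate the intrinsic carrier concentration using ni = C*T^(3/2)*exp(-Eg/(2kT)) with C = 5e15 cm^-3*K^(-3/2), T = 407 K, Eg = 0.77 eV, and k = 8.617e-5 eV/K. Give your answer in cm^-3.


Step 1: Compute kT = 8.617e-5 * 407 = 0.03507119 eV
Step 2: Exponent = -Eg/(2kT) = -0.77/(2*0.03507119) = -10.97767
Step 3: T^(3/2) = 407^1.5 = 8210.92
Step 4: ni = 5e15 * 8210.92 * exp(-10.97767) = 7.01e+14 cm^-3

7.01e+14


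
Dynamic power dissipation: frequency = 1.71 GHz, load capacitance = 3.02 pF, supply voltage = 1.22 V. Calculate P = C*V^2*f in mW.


Step 1: V^2 = 1.22^2 = 1.4884 V^2
Step 2: P = C*V^2*f = 3.02e-12 F * 1.4884 * 1.71e9 Hz
Step 3: P = 7.68639528e-03 W
Step 4: P = 7.686 mW

7.686


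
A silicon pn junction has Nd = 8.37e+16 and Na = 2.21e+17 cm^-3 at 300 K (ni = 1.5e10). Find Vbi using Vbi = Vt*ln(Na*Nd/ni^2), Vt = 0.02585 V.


Step 1: Compute Na*Nd/ni^2 = 2.21e+17 * 8.37e+16 / (1.5e10)^2 = 8.2212e+13
Step 2: ln(8.2212e+13) = 32.0403
Step 3: Vbi = 0.02585 * 32.0403 = 0.828 V

0.828


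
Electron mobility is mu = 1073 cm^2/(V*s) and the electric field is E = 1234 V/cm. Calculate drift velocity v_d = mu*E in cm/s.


Step 1: v_d = mu * E
Step 2: v_d = 1073 * 1234 = 1324082
Step 3: v_d = 1.32e+06 cm/s

1.32e+06


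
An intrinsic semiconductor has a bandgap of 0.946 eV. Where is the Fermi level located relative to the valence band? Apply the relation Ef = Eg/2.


Step 1: For an intrinsic semiconductor, the Fermi level sits at midgap.
Step 2: Ef = Eg / 2 = 0.946 / 2 = 0.473 eV

0.473


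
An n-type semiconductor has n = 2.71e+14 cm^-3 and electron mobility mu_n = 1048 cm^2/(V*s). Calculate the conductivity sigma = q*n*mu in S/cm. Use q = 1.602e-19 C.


Step 1: sigma = q * n * mu
Step 2: sigma = 1.602e-19 * 2.71e+14 * 1048
Step 3: sigma = 4.550e-02 S/cm

4.550e-02


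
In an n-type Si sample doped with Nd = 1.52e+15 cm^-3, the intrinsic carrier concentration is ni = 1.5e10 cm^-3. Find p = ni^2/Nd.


Step 1: Since Nd >> ni, n ≈ Nd = 1.52e+15 cm^-3
Step 2: p = ni^2 / n = (1.5e10)^2 / 1.52e+15
Step 3: p = 2.25e20 / 1.52e+15 = 1.48e+05 cm^-3

1.48e+05


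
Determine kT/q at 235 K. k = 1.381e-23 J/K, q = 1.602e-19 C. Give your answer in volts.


Step 1: kT = 1.381e-23 * 235 = 3.24535e-21 J
Step 2: Vt = kT/q = 3.24535e-21 / 1.602e-19
Step 3: Vt = 0.02026 V

0.02026


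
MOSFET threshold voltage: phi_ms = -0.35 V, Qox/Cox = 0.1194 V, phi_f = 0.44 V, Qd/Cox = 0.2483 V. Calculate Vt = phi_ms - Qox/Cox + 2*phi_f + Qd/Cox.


Step 1: Vt = phi_ms - Qox/Cox + 2*phi_f + Qd/Cox
Step 2: Vt = -0.35 - 0.1194 + 2*0.44 + 0.2483
Step 3: Vt = -0.35 - 0.1194 + 0.88 + 0.2483
Step 4: Vt = 0.6589 V

0.6589


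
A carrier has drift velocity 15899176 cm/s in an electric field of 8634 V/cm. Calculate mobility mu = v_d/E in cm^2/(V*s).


Step 1: mu = v_d / E
Step 2: mu = 15899176 / 8634
Step 3: mu = 1841.46 cm^2/(V*s)

1841.46


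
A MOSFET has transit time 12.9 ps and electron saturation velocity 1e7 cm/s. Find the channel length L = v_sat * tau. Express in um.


Step 1: tau in seconds = 12.9 ps * 1e-12 = 1.2900e-11 s
Step 2: L = v_sat * tau = 1e7 * 1.2900e-11 = 1.2900e-04 cm
Step 3: L in um = 1.2900e-04 * 1e4 = 1.29 um

1.29


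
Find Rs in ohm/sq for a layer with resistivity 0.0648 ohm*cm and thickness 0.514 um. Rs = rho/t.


Step 1: Convert thickness to cm: t = 0.514 um = 5.1400e-05 cm
Step 2: Rs = rho / t = 0.0648 / 5.1400e-05
Step 3: Rs = 1260.7 ohm/sq

1260.7


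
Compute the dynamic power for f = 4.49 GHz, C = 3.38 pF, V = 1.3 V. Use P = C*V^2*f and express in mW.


Step 1: V^2 = 1.3^2 = 1.69 V^2
Step 2: P = C*V^2*f = 3.38e-12 F * 1.69 * 4.49e9 Hz
Step 3: P = 2.5647778e-02 W
Step 4: P = 25.648 mW

25.648


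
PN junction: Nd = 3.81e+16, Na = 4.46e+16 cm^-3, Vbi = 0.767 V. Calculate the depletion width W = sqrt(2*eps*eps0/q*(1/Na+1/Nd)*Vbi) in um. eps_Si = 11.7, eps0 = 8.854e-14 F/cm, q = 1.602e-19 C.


Step 1: 1/Na + 1/Nd = 1/4.46e+16 + 1/3.81e+16 = 4.86682e-17
Step 2: 2*eps*eps0/q = 2*11.7*8.854e-14/1.602e-19 = 1.293281e+07
Step 3: W^2 = 1.293281e+07 * 4.86682e-17 * 0.767 = 4.82763e-10
Step 4: W = sqrt(4.82763e-10) = 2.197e-05 cm = 0.2197 um

0.2197


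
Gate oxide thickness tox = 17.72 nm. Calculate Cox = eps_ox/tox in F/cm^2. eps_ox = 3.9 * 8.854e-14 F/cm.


Step 1: eps_ox = 3.9 * 8.854e-14 = 3.45306e-13 F/cm
Step 2: tox in cm = 17.72 nm * 1e-7 = 1.7720e-06 cm
Step 3: Cox = 3.45306e-13 / 1.7720e-06 = 1.95e-07 F/cm^2

1.95e-07


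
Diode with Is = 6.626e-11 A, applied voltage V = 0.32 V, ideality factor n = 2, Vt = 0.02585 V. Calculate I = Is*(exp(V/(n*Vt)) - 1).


Step 1: V/(n*Vt) = 0.32/(2*0.02585) = 6.1896
Step 2: exp(6.1896) = 4.8765e+02
Step 3: I = 6.626e-11 * (4.8765e+02 - 1) = 3.22e-08 A

3.22e-08


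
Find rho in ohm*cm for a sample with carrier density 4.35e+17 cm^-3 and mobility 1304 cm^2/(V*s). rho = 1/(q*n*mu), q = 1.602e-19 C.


Step 1: sigma = q * n * mu = 1.602e-19 * 4.35e+17 * 1304 = 9.08718e+01 S/cm
Step 2: rho = 1 / sigma = 1 / 9.08718e+01 = 0.011 ohm*cm

0.011


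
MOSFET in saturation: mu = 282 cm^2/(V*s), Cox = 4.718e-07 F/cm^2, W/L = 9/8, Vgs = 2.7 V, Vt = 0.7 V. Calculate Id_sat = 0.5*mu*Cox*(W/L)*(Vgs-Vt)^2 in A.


Step 1: Overdrive voltage Vov = Vgs - Vt = 2.7 - 0.7 = 2.0 V
Step 2: W/L = 9/8 = 1.125
Step 3: Id = 0.5 * 282 * 4.718e-07 * 1.125 * 2.0^2
Step 4: Id = 2.99e-04 A

2.99e-04


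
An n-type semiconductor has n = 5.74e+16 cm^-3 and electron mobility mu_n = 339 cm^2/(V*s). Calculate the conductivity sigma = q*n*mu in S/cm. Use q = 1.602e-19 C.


Step 1: sigma = q * n * mu
Step 2: sigma = 1.602e-19 * 5.74e+16 * 339
Step 3: sigma = 3.117e+00 S/cm

3.117e+00


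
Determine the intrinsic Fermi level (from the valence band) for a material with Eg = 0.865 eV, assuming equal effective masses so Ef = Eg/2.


Step 1: For an intrinsic semiconductor, the Fermi level sits at midgap.
Step 2: Ef = Eg / 2 = 0.865 / 2 = 0.4325 eV

0.4325


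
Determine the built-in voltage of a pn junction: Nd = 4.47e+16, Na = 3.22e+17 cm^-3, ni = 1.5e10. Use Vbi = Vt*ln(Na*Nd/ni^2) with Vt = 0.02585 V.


Step 1: Compute Na*Nd/ni^2 = 3.22e+17 * 4.47e+16 / (1.5e10)^2 = 6.3971e+13
Step 2: ln(6.3971e+13) = 31.7895
Step 3: Vbi = 0.02585 * 31.7895 = 0.822 V

0.822


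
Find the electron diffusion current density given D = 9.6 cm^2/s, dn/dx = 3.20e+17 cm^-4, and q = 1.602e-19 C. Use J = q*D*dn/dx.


Step 1: J = q * D * (dn/dx)
Step 2: J = 1.602e-19 * 9.6 * 3.20e+17
Step 3: J = 4.92e-01 A/cm^2

4.92e-01


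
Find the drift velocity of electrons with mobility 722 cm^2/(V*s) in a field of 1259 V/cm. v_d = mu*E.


Step 1: v_d = mu * E
Step 2: v_d = 722 * 1259 = 908998
Step 3: v_d = 9.09e+05 cm/s

9.09e+05


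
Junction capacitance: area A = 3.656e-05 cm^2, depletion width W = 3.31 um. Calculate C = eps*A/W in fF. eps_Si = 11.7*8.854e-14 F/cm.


Step 1: eps_Si = 11.7 * 8.854e-14 = 1.035918e-12 F/cm
Step 2: W in cm = 3.31 * 1e-4 = 3.31e-04 cm
Step 3: C = 1.035918e-12 * 3.656e-05 / 3.31e-04 = 1.144204e-13 F
Step 4: C = 114.42 fF

114.42


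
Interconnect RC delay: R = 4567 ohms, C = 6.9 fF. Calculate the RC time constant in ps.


Step 1: tau = R * C
Step 2: tau = 4567 * 6.9 fF = 4567 * 6.9e-15 F
Step 3: tau = 3.15123e-11 s = 31.5123 ps

31.5123


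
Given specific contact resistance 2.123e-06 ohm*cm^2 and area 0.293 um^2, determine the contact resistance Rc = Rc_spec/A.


Step 1: Convert area to cm^2: 0.293 um^2 = 2.9300e-09 cm^2
Step 2: Rc = Rc_spec / A = 2.123e-06 / 2.9300e-09
Step 3: Rc = 7.25e+02 ohms

7.25e+02


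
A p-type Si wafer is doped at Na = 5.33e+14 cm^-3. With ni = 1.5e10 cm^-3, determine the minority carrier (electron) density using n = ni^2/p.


Step 1: Majority hole concentration p ≈ Na = 5.33e+14 cm^-3
Step 2: n = ni^2 / Na = (1.5e10)^2 / 5.33e+14
Step 3: n = 4.22e+05 cm^-3

4.22e+05


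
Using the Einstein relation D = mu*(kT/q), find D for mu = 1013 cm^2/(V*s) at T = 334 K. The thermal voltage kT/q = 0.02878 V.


Step 1: D = mu * (kT/q)
Step 2: D = 1013 * 0.02878
Step 3: D = 29.15 cm^2/s

29.15


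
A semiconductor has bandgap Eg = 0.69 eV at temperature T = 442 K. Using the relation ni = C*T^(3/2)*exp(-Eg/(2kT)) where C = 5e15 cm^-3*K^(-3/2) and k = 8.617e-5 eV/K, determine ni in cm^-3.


Step 1: Compute kT = 8.617e-5 * 442 = 0.03808714 eV
Step 2: Exponent = -Eg/(2kT) = -0.69/(2*0.03808714) = -9.05818
Step 3: T^(3/2) = 442^1.5 = 9292.52
Step 4: ni = 5e15 * 9292.52 * exp(-9.05818) = 5.41e+15 cm^-3

5.41e+15


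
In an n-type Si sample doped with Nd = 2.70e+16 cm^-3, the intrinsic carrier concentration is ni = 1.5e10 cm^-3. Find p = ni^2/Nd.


Step 1: Since Nd >> ni, n ≈ Nd = 2.70e+16 cm^-3
Step 2: p = ni^2 / n = (1.5e10)^2 / 2.70e+16
Step 3: p = 2.25e20 / 2.70e+16 = 8.33e+03 cm^-3

8.33e+03


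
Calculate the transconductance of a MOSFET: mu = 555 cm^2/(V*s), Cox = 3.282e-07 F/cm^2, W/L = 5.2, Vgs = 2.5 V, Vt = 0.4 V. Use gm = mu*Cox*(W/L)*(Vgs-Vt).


Step 1: Vov = Vgs - Vt = 2.5 - 0.4 = 2.1 V
Step 2: gm = mu * Cox * (W/L) * Vov
Step 3: gm = 555 * 3.282e-07 * 5.2 * 2.1 = 1.99e-03 S

1.99e-03


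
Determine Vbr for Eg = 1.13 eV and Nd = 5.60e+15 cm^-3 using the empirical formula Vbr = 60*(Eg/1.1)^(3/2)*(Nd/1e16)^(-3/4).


Step 1: Eg/1.1 = 1.13/1.1 = 1.027273
Step 2: (Eg/1.1)^1.5 = 1.027273^1.5 = 1.041187
Step 3: (Nd/1e16)^(-0.75) = (0.56)^(-0.75) = 1.544753
Step 4: Vbr = 60 * 1.041187 * 1.544753 = 96.5 V

96.5


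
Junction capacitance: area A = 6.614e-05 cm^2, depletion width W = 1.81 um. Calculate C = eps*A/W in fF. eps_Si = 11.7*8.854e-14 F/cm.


Step 1: eps_Si = 11.7 * 8.854e-14 = 1.035918e-12 F/cm
Step 2: W in cm = 1.81 * 1e-4 = 1.81e-04 cm
Step 3: C = 1.035918e-12 * 6.614e-05 / 1.81e-04 = 3.785393e-13 F
Step 4: C = 378.54 fF

378.54


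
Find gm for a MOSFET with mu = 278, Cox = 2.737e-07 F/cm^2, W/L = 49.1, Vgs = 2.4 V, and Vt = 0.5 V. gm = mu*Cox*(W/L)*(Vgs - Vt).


Step 1: Vov = Vgs - Vt = 2.4 - 0.5 = 1.9 V
Step 2: gm = mu * Cox * (W/L) * Vov
Step 3: gm = 278 * 2.737e-07 * 49.1 * 1.9 = 7.10e-03 S

7.10e-03


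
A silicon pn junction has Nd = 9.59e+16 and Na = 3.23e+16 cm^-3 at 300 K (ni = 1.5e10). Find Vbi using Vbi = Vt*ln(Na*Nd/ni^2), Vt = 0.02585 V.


Step 1: Compute Na*Nd/ni^2 = 3.23e+16 * 9.59e+16 / (1.5e10)^2 = 1.3767e+13
Step 2: ln(1.3767e+13) = 30.2533
Step 3: Vbi = 0.02585 * 30.2533 = 0.782 V

0.782


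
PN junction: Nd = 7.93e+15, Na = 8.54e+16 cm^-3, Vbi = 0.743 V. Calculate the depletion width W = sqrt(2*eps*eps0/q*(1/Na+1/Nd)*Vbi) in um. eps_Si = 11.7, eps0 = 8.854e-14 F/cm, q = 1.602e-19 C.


Step 1: 1/Na + 1/Nd = 1/8.54e+16 + 1/7.93e+15 = 1.37813e-16
Step 2: 2*eps*eps0/q = 2*11.7*8.854e-14/1.602e-19 = 1.293281e+07
Step 3: W^2 = 1.293281e+07 * 1.37813e-16 * 0.743 = 1.32426e-09
Step 4: W = sqrt(1.32426e-09) = 3.639e-05 cm = 0.3639 um

0.3639


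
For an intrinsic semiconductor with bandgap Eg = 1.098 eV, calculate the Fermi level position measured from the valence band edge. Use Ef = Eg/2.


Step 1: For an intrinsic semiconductor, the Fermi level sits at midgap.
Step 2: Ef = Eg / 2 = 1.098 / 2 = 0.549 eV

0.549


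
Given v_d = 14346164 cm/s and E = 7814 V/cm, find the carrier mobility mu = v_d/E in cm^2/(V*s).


Step 1: mu = v_d / E
Step 2: mu = 14346164 / 7814
Step 3: mu = 1835.96 cm^2/(V*s)

1835.96


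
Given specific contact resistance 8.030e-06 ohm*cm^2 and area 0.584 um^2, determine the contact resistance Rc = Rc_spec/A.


Step 1: Convert area to cm^2: 0.584 um^2 = 5.8400e-09 cm^2
Step 2: Rc = Rc_spec / A = 8.030e-06 / 5.8400e-09
Step 3: Rc = 1.38e+03 ohms

1.38e+03


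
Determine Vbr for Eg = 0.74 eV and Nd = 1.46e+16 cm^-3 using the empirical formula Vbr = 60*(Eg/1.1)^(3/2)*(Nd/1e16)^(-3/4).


Step 1: Eg/1.1 = 0.74/1.1 = 0.672727
Step 2: (Eg/1.1)^1.5 = 0.672727^1.5 = 0.551770
Step 3: (Nd/1e16)^(-0.75) = (1.46)^(-0.75) = 0.752897
Step 4: Vbr = 60 * 0.551770 * 0.752897 = 24.9 V

24.9


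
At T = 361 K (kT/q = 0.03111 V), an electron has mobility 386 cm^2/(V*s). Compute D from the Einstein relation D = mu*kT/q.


Step 1: D = mu * (kT/q)
Step 2: D = 386 * 0.03111
Step 3: D = 12.01 cm^2/s

12.01


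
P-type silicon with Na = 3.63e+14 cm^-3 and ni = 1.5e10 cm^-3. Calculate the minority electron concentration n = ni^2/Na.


Step 1: Majority hole concentration p ≈ Na = 3.63e+14 cm^-3
Step 2: n = ni^2 / Na = (1.5e10)^2 / 3.63e+14
Step 3: n = 6.20e+05 cm^-3

6.20e+05


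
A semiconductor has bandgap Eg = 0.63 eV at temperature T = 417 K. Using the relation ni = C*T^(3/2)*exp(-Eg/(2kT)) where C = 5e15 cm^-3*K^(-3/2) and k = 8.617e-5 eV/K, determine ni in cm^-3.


Step 1: Compute kT = 8.617e-5 * 417 = 0.03593289 eV
Step 2: Exponent = -Eg/(2kT) = -0.63/(2*0.03593289) = -8.76634
Step 3: T^(3/2) = 417^1.5 = 8515.38
Step 4: ni = 5e15 * 8515.38 * exp(-8.76634) = 6.64e+15 cm^-3

6.64e+15


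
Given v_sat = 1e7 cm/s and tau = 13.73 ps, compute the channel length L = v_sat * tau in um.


Step 1: tau in seconds = 13.73 ps * 1e-12 = 1.3730e-11 s
Step 2: L = v_sat * tau = 1e7 * 1.3730e-11 = 1.3730e-04 cm
Step 3: L in um = 1.3730e-04 * 1e4 = 1.373 um

1.373


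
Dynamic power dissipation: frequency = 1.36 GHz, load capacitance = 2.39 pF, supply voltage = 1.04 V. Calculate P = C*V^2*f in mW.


Step 1: V^2 = 1.04^2 = 1.0816 V^2
Step 2: P = C*V^2*f = 2.39e-12 F * 1.0816 * 1.36e9 Hz
Step 3: P = 3.51563264e-03 W
Step 4: P = 3.516 mW

3.516


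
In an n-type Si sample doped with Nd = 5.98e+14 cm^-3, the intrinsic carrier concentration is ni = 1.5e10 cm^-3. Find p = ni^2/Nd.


Step 1: Since Nd >> ni, n ≈ Nd = 5.98e+14 cm^-3
Step 2: p = ni^2 / n = (1.5e10)^2 / 5.98e+14
Step 3: p = 2.25e20 / 5.98e+14 = 3.76e+05 cm^-3

3.76e+05


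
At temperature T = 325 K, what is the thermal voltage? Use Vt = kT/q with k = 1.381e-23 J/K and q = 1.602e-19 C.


Step 1: kT = 1.381e-23 * 325 = 4.48825e-21 J
Step 2: Vt = kT/q = 4.48825e-21 / 1.602e-19
Step 3: Vt = 0.02802 V

0.02802


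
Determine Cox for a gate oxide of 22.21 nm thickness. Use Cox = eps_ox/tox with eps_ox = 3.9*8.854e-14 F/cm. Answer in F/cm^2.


Step 1: eps_ox = 3.9 * 8.854e-14 = 3.45306e-13 F/cm
Step 2: tox in cm = 22.21 nm * 1e-7 = 2.2210e-06 cm
Step 3: Cox = 3.45306e-13 / 2.2210e-06 = 1.55e-07 F/cm^2

1.55e-07


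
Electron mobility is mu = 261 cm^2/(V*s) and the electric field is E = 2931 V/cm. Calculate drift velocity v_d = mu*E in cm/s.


Step 1: v_d = mu * E
Step 2: v_d = 261 * 2931 = 764991
Step 3: v_d = 7.65e+05 cm/s

7.65e+05


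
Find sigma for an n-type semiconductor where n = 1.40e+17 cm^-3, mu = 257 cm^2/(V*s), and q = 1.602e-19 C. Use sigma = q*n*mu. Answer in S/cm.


Step 1: sigma = q * n * mu
Step 2: sigma = 1.602e-19 * 1.40e+17 * 257
Step 3: sigma = 5.764e+00 S/cm

5.764e+00


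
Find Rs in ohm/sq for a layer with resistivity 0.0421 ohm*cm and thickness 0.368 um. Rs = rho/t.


Step 1: Convert thickness to cm: t = 0.368 um = 3.6800e-05 cm
Step 2: Rs = rho / t = 0.0421 / 3.6800e-05
Step 3: Rs = 1144.0 ohm/sq

1144.0


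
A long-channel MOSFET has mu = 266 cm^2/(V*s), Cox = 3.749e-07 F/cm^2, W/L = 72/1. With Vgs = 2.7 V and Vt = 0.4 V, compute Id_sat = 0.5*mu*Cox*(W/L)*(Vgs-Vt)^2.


Step 1: Overdrive voltage Vov = Vgs - Vt = 2.7 - 0.4 = 2.3 V
Step 2: W/L = 72/1 = 72
Step 3: Id = 0.5 * 266 * 3.749e-07 * 72 * 2.3^2
Step 4: Id = 1.90e-02 A

1.90e-02


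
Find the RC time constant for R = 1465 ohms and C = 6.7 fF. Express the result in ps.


Step 1: tau = R * C
Step 2: tau = 1465 * 6.7 fF = 1465 * 6.7e-15 F
Step 3: tau = 9.8155e-12 s = 9.8155 ps

9.8155


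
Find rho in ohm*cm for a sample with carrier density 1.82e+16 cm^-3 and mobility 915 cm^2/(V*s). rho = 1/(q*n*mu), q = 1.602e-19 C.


Step 1: sigma = q * n * mu = 1.602e-19 * 1.82e+16 * 915 = 2.66781e+00 S/cm
Step 2: rho = 1 / sigma = 1 / 2.66781e+00 = 0.3748 ohm*cm

0.3748


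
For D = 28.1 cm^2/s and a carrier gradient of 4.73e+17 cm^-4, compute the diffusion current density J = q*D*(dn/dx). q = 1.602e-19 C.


Step 1: J = q * D * (dn/dx)
Step 2: J = 1.602e-19 * 28.1 * 4.73e+17
Step 3: J = 2.13e+00 A/cm^2

2.13e+00


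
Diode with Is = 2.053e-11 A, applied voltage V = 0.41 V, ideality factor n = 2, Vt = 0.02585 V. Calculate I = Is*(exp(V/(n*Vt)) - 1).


Step 1: V/(n*Vt) = 0.41/(2*0.02585) = 7.9304
Step 2: exp(7.9304) = 2.7805e+03
Step 3: I = 2.053e-11 * (2.7805e+03 - 1) = 5.71e-08 A

5.71e-08


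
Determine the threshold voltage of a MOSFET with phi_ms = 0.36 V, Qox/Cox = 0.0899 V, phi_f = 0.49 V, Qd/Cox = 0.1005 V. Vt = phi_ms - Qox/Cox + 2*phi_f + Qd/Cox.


Step 1: Vt = phi_ms - Qox/Cox + 2*phi_f + Qd/Cox
Step 2: Vt = 0.36 - 0.0899 + 2*0.49 + 0.1005
Step 3: Vt = 0.36 - 0.0899 + 0.98 + 0.1005
Step 4: Vt = 1.3506 V

1.3506


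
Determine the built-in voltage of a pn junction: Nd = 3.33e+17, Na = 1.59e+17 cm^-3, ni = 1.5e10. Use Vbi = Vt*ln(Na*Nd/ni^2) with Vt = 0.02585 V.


Step 1: Compute Na*Nd/ni^2 = 1.59e+17 * 3.33e+17 / (1.5e10)^2 = 2.3532e+14
Step 2: ln(2.3532e+14) = 33.0920
Step 3: Vbi = 0.02585 * 33.0920 = 0.855 V

0.855


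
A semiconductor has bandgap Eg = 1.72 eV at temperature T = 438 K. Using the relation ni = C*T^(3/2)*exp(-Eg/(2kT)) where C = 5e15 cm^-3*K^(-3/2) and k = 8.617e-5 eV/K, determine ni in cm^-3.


Step 1: Compute kT = 8.617e-5 * 438 = 0.03774246 eV
Step 2: Exponent = -Eg/(2kT) = -1.72/(2*0.03774246) = -22.78601
Step 3: T^(3/2) = 438^1.5 = 9166.66
Step 4: ni = 5e15 * 9166.66 * exp(-22.78601) = 5.83e+09 cm^-3

5.83e+09


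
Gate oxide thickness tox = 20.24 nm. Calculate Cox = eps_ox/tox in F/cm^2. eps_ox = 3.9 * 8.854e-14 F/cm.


Step 1: eps_ox = 3.9 * 8.854e-14 = 3.45306e-13 F/cm
Step 2: tox in cm = 20.24 nm * 1e-7 = 2.0240e-06 cm
Step 3: Cox = 3.45306e-13 / 2.0240e-06 = 1.71e-07 F/cm^2

1.71e-07


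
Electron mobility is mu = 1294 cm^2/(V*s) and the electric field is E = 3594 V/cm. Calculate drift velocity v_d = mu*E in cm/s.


Step 1: v_d = mu * E
Step 2: v_d = 1294 * 3594 = 4650636
Step 3: v_d = 4.65e+06 cm/s

4.65e+06


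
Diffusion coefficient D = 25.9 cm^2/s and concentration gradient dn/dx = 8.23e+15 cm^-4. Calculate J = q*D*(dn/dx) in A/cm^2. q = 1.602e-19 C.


Step 1: J = q * D * (dn/dx)
Step 2: J = 1.602e-19 * 25.9 * 8.23e+15
Step 3: J = 3.41e-02 A/cm^2

3.41e-02


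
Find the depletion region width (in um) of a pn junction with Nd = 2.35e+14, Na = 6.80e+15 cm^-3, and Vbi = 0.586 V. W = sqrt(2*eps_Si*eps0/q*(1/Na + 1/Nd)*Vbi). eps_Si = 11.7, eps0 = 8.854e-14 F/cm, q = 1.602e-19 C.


Step 1: 1/Na + 1/Nd = 1/6.80e+15 + 1/2.35e+14 = 4.40238e-15
Step 2: 2*eps*eps0/q = 2*11.7*8.854e-14/1.602e-19 = 1.293281e+07
Step 3: W^2 = 1.293281e+07 * 4.40238e-15 * 0.586 = 3.33640e-08
Step 4: W = sqrt(3.33640e-08) = 1.827e-04 cm = 1.827 um

1.827


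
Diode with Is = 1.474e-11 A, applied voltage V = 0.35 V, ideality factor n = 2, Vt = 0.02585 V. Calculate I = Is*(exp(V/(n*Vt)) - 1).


Step 1: V/(n*Vt) = 0.35/(2*0.02585) = 6.7698
Step 2: exp(6.7698) = 8.7114e+02
Step 3: I = 1.474e-11 * (8.7114e+02 - 1) = 1.28e-08 A

1.28e-08


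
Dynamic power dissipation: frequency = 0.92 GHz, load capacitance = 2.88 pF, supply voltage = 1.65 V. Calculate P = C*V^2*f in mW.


Step 1: V^2 = 1.65^2 = 2.7225 V^2
Step 2: P = C*V^2*f = 2.88e-12 F * 2.7225 * 0.92e9 Hz
Step 3: P = 7.213536e-03 W
Step 4: P = 7.214 mW

7.214


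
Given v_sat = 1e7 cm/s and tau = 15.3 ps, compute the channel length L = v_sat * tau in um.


Step 1: tau in seconds = 15.3 ps * 1e-12 = 1.5300e-11 s
Step 2: L = v_sat * tau = 1e7 * 1.5300e-11 = 1.5300e-04 cm
Step 3: L in um = 1.5300e-04 * 1e4 = 1.53 um

1.53


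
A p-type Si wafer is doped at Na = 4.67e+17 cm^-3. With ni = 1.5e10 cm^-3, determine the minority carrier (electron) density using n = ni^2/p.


Step 1: Majority hole concentration p ≈ Na = 4.67e+17 cm^-3
Step 2: n = ni^2 / Na = (1.5e10)^2 / 4.67e+17
Step 3: n = 4.82e+02 cm^-3

4.82e+02


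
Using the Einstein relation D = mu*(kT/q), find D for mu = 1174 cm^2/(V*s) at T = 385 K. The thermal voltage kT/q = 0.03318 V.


Step 1: D = mu * (kT/q)
Step 2: D = 1174 * 0.03318
Step 3: D = 38.95 cm^2/s

38.95


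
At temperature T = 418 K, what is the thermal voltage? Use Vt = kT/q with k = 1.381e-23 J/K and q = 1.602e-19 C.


Step 1: kT = 1.381e-23 * 418 = 5.77258e-21 J
Step 2: Vt = kT/q = 5.77258e-21 / 1.602e-19
Step 3: Vt = 0.03603 V

0.03603


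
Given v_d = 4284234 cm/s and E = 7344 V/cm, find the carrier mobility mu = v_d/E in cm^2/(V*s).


Step 1: mu = v_d / E
Step 2: mu = 4284234 / 7344
Step 3: mu = 583.37 cm^2/(V*s)

583.37


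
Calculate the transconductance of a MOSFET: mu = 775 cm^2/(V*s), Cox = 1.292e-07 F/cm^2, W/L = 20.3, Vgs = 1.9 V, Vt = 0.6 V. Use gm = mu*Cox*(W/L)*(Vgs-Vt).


Step 1: Vov = Vgs - Vt = 1.9 - 0.6 = 1.3 V
Step 2: gm = mu * Cox * (W/L) * Vov
Step 3: gm = 775 * 1.292e-07 * 20.3 * 1.3 = 2.64e-03 S

2.64e-03


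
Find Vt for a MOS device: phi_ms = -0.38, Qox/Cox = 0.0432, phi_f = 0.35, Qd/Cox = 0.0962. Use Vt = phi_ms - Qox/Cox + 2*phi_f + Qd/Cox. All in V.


Step 1: Vt = phi_ms - Qox/Cox + 2*phi_f + Qd/Cox
Step 2: Vt = -0.38 - 0.0432 + 2*0.35 + 0.0962
Step 3: Vt = -0.38 - 0.0432 + 0.7 + 0.0962
Step 4: Vt = 0.373 V

0.373


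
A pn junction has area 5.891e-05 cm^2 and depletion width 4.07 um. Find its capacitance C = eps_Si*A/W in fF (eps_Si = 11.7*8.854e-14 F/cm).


Step 1: eps_Si = 11.7 * 8.854e-14 = 1.035918e-12 F/cm
Step 2: W in cm = 4.07 * 1e-4 = 4.07e-04 cm
Step 3: C = 1.035918e-12 * 5.891e-05 / 4.07e-04 = 1.499409e-13 F
Step 4: C = 149.94 fF

149.94


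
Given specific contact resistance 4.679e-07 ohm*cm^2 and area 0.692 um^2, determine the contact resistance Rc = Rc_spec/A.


Step 1: Convert area to cm^2: 0.692 um^2 = 6.9200e-09 cm^2
Step 2: Rc = Rc_spec / A = 4.679e-07 / 6.9200e-09
Step 3: Rc = 6.76e+01 ohms

6.76e+01


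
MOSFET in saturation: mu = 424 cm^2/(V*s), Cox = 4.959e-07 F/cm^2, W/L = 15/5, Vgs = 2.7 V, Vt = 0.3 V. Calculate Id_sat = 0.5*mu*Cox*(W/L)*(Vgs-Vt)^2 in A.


Step 1: Overdrive voltage Vov = Vgs - Vt = 2.7 - 0.3 = 2.4 V
Step 2: W/L = 15/5 = 3
Step 3: Id = 0.5 * 424 * 4.959e-07 * 3 * 2.4^2
Step 4: Id = 1.82e-03 A

1.82e-03


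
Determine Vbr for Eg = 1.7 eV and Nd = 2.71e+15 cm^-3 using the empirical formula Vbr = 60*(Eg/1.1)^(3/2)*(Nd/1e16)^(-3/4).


Step 1: Eg/1.1 = 1.7/1.1 = 1.545455
Step 2: (Eg/1.1)^1.5 = 1.545455^1.5 = 1.921253
Step 3: (Nd/1e16)^(-0.75) = (0.271)^(-0.75) = 2.662398
Step 4: Vbr = 60 * 1.921253 * 2.662398 = 306.9 V

306.9


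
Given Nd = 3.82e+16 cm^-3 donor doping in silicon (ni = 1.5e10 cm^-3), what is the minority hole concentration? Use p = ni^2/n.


Step 1: Since Nd >> ni, n ≈ Nd = 3.82e+16 cm^-3
Step 2: p = ni^2 / n = (1.5e10)^2 / 3.82e+16
Step 3: p = 2.25e20 / 3.82e+16 = 5.89e+03 cm^-3

5.89e+03


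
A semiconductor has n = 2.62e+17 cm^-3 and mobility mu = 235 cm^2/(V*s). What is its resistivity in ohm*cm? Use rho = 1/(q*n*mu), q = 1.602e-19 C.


Step 1: sigma = q * n * mu = 1.602e-19 * 2.62e+17 * 235 = 9.86351e+00 S/cm
Step 2: rho = 1 / sigma = 1 / 9.86351e+00 = 0.1014 ohm*cm

0.1014


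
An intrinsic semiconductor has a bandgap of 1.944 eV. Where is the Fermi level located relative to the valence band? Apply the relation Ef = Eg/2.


Step 1: For an intrinsic semiconductor, the Fermi level sits at midgap.
Step 2: Ef = Eg / 2 = 1.944 / 2 = 0.972 eV

0.972


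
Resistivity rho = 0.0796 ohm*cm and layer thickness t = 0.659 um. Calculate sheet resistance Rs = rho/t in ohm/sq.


Step 1: Convert thickness to cm: t = 0.659 um = 6.5900e-05 cm
Step 2: Rs = rho / t = 0.0796 / 6.5900e-05
Step 3: Rs = 1207.9 ohm/sq

1207.9


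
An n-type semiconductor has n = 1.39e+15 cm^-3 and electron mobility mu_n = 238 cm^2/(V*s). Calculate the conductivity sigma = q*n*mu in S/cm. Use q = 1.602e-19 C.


Step 1: sigma = q * n * mu
Step 2: sigma = 1.602e-19 * 1.39e+15 * 238
Step 3: sigma = 5.300e-02 S/cm

5.300e-02


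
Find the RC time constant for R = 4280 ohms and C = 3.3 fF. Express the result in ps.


Step 1: tau = R * C
Step 2: tau = 4280 * 3.3 fF = 4280 * 3.3e-15 F
Step 3: tau = 1.4124e-11 s = 14.124 ps

14.124


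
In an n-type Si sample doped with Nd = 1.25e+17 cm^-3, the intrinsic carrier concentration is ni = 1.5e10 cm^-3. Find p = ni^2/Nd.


Step 1: Since Nd >> ni, n ≈ Nd = 1.25e+17 cm^-3
Step 2: p = ni^2 / n = (1.5e10)^2 / 1.25e+17
Step 3: p = 2.25e20 / 1.25e+17 = 1.80e+03 cm^-3

1.80e+03


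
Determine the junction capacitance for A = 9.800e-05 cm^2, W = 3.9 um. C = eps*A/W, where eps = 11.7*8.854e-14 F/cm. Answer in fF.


Step 1: eps_Si = 11.7 * 8.854e-14 = 1.035918e-12 F/cm
Step 2: W in cm = 3.9 * 1e-4 = 3.90e-04 cm
Step 3: C = 1.035918e-12 * 9.800e-05 / 3.90e-04 = 2.603076e-13 F
Step 4: C = 260.31 fF

260.31


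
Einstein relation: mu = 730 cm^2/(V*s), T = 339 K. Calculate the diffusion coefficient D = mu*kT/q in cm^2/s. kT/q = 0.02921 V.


Step 1: D = mu * (kT/q)
Step 2: D = 730 * 0.02921
Step 3: D = 21.32 cm^2/s

21.32


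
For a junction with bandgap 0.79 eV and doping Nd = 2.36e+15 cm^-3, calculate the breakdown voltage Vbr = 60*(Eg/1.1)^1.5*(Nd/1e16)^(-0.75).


Step 1: Eg/1.1 = 0.79/1.1 = 0.718182
Step 2: (Eg/1.1)^1.5 = 0.718182^1.5 = 0.608628
Step 3: (Nd/1e16)^(-0.75) = (0.236)^(-0.75) = 2.953357
Step 4: Vbr = 60 * 0.608628 * 2.953357 = 107.8 V

107.8


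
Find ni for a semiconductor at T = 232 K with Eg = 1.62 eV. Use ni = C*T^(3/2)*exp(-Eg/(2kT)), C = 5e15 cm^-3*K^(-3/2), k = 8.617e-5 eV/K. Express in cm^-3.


Step 1: Compute kT = 8.617e-5 * 232 = 0.01999144 eV
Step 2: Exponent = -Eg/(2kT) = -1.62/(2*0.01999144) = -40.51734
Step 3: T^(3/2) = 232^1.5 = 3533.72
Step 4: ni = 5e15 * 3533.72 * exp(-40.51734) = 4.47e+01 cm^-3

4.47e+01


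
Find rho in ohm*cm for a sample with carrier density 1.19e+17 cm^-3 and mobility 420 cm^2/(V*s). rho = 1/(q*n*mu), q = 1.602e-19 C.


Step 1: sigma = q * n * mu = 1.602e-19 * 1.19e+17 * 420 = 8.00680e+00 S/cm
Step 2: rho = 1 / sigma = 1 / 8.00680e+00 = 0.1249 ohm*cm

0.1249


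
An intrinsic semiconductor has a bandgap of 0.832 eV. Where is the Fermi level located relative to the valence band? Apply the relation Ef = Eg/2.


Step 1: For an intrinsic semiconductor, the Fermi level sits at midgap.
Step 2: Ef = Eg / 2 = 0.832 / 2 = 0.416 eV

0.416


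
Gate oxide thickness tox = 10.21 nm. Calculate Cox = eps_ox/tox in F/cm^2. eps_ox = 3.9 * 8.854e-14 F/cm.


Step 1: eps_ox = 3.9 * 8.854e-14 = 3.45306e-13 F/cm
Step 2: tox in cm = 10.21 nm * 1e-7 = 1.0210e-06 cm
Step 3: Cox = 3.45306e-13 / 1.0210e-06 = 3.38e-07 F/cm^2

3.38e-07


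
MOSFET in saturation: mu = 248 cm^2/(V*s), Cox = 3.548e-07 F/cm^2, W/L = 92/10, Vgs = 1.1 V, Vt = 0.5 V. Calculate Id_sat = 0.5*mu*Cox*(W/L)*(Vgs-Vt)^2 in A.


Step 1: Overdrive voltage Vov = Vgs - Vt = 1.1 - 0.5 = 0.6 V
Step 2: W/L = 92/10 = 9.2
Step 3: Id = 0.5 * 248 * 3.548e-07 * 9.2 * 0.6^2
Step 4: Id = 1.46e-04 A

1.46e-04


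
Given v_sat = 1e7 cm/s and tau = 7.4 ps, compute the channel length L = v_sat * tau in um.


Step 1: tau in seconds = 7.4 ps * 1e-12 = 7.4000e-12 s
Step 2: L = v_sat * tau = 1e7 * 7.4000e-12 = 7.4000e-05 cm
Step 3: L in um = 7.4000e-05 * 1e4 = 0.74 um

0.74


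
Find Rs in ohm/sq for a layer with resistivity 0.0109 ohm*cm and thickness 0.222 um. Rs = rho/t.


Step 1: Convert thickness to cm: t = 0.222 um = 2.2200e-05 cm
Step 2: Rs = rho / t = 0.0109 / 2.2200e-05
Step 3: Rs = 491.0 ohm/sq

491.0


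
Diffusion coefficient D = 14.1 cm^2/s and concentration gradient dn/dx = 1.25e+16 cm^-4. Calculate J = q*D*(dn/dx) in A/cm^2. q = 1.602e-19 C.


Step 1: J = q * D * (dn/dx)
Step 2: J = 1.602e-19 * 14.1 * 1.25e+16
Step 3: J = 2.82e-02 A/cm^2

2.82e-02


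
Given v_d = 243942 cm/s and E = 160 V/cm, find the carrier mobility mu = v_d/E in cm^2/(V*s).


Step 1: mu = v_d / E
Step 2: mu = 243942 / 160
Step 3: mu = 1524.64 cm^2/(V*s)

1524.64


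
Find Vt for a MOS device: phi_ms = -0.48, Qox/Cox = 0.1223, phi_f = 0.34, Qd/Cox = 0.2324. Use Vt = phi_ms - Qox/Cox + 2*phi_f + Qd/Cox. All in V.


Step 1: Vt = phi_ms - Qox/Cox + 2*phi_f + Qd/Cox
Step 2: Vt = -0.48 - 0.1223 + 2*0.34 + 0.2324
Step 3: Vt = -0.48 - 0.1223 + 0.68 + 0.2324
Step 4: Vt = 0.3101 V

0.3101


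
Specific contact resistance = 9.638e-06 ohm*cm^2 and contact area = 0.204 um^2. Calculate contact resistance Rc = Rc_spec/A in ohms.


Step 1: Convert area to cm^2: 0.204 um^2 = 2.0400e-09 cm^2
Step 2: Rc = Rc_spec / A = 9.638e-06 / 2.0400e-09
Step 3: Rc = 4.72e+03 ohms

4.72e+03


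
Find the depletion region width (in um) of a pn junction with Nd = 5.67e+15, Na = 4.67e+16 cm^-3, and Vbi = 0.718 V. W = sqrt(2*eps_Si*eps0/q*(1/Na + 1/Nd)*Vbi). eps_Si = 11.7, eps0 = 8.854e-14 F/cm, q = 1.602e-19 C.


Step 1: 1/Na + 1/Nd = 1/4.67e+16 + 1/5.67e+15 = 1.97780e-16
Step 2: 2*eps*eps0/q = 2*11.7*8.854e-14/1.602e-19 = 1.293281e+07
Step 3: W^2 = 1.293281e+07 * 1.97780e-16 * 0.718 = 1.83654e-09
Step 4: W = sqrt(1.83654e-09) = 4.285e-05 cm = 0.4285 um

0.4285


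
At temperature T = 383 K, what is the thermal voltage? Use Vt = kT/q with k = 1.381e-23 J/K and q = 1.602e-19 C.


Step 1: kT = 1.381e-23 * 383 = 5.28923e-21 J
Step 2: Vt = kT/q = 5.28923e-21 / 1.602e-19
Step 3: Vt = 0.03302 V

0.03302


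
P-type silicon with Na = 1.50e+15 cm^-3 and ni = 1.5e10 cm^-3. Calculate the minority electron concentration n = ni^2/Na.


Step 1: Majority hole concentration p ≈ Na = 1.50e+15 cm^-3
Step 2: n = ni^2 / Na = (1.5e10)^2 / 1.50e+15
Step 3: n = 1.50e+05 cm^-3

1.50e+05


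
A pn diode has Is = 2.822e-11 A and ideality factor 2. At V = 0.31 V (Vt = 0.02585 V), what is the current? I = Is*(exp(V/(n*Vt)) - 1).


Step 1: V/(n*Vt) = 0.31/(2*0.02585) = 5.9961
Step 2: exp(5.9961) = 4.0186e+02
Step 3: I = 2.822e-11 * (4.0186e+02 - 1) = 1.13e-08 A

1.13e-08


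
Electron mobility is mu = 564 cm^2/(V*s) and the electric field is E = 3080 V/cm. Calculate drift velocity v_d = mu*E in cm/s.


Step 1: v_d = mu * E
Step 2: v_d = 564 * 3080 = 1737120
Step 3: v_d = 1.74e+06 cm/s

1.74e+06


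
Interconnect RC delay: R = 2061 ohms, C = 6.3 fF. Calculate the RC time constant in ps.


Step 1: tau = R * C
Step 2: tau = 2061 * 6.3 fF = 2061 * 6.3e-15 F
Step 3: tau = 1.29843e-11 s = 12.9843 ps

12.9843


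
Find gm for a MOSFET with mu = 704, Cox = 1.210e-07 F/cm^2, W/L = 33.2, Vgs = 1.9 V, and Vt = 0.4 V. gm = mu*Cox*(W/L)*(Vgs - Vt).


Step 1: Vov = Vgs - Vt = 1.9 - 0.4 = 1.5 V
Step 2: gm = mu * Cox * (W/L) * Vov
Step 3: gm = 704 * 1.210e-07 * 33.2 * 1.5 = 4.24e-03 S

4.24e-03


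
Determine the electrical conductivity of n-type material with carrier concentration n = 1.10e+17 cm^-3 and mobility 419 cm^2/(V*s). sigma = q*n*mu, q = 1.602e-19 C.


Step 1: sigma = q * n * mu
Step 2: sigma = 1.602e-19 * 1.10e+17 * 419
Step 3: sigma = 7.384e+00 S/cm

7.384e+00


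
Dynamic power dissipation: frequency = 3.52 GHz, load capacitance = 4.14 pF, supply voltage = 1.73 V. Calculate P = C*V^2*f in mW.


Step 1: V^2 = 1.73^2 = 2.9929 V^2
Step 2: P = C*V^2*f = 4.14e-12 F * 2.9929 * 3.52e9 Hz
Step 3: P = 4.361493312e-02 W
Step 4: P = 43.615 mW

43.615


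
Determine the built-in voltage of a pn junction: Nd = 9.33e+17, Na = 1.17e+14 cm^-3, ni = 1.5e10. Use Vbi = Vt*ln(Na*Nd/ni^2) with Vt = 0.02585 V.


Step 1: Compute Na*Nd/ni^2 = 1.17e+14 * 9.33e+17 / (1.5e10)^2 = 4.8516e+11
Step 2: ln(4.8516e+11) = 26.9077
Step 3: Vbi = 0.02585 * 26.9077 = 0.696 V

0.696


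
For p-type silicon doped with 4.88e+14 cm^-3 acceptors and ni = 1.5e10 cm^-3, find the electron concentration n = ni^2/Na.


Step 1: Majority hole concentration p ≈ Na = 4.88e+14 cm^-3
Step 2: n = ni^2 / Na = (1.5e10)^2 / 4.88e+14
Step 3: n = 4.61e+05 cm^-3

4.61e+05


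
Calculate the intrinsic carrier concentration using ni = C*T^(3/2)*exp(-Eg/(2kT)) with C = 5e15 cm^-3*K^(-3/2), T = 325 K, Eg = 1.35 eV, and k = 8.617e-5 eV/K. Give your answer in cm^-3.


Step 1: Compute kT = 8.617e-5 * 325 = 0.02800525 eV
Step 2: Exponent = -Eg/(2kT) = -1.35/(2*0.02800525) = -24.10262
Step 3: T^(3/2) = 325^1.5 = 5859.02
Step 4: ni = 5e15 * 5859.02 * exp(-24.10262) = 9.98e+08 cm^-3

9.98e+08


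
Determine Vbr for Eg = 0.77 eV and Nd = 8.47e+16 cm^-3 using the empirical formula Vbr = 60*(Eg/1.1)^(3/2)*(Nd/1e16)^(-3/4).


Step 1: Eg/1.1 = 0.77/1.1 = 0.700000
Step 2: (Eg/1.1)^1.5 = 0.700000^1.5 = 0.585662
Step 3: (Nd/1e16)^(-0.75) = (8.47)^(-0.75) = 0.201413
Step 4: Vbr = 60 * 0.585662 * 0.201413 = 7.1 V

7.1


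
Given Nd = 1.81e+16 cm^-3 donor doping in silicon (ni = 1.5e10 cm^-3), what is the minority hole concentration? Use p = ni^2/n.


Step 1: Since Nd >> ni, n ≈ Nd = 1.81e+16 cm^-3
Step 2: p = ni^2 / n = (1.5e10)^2 / 1.81e+16
Step 3: p = 2.25e20 / 1.81e+16 = 1.24e+04 cm^-3

1.24e+04


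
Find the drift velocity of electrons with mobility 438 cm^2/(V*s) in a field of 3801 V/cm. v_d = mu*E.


Step 1: v_d = mu * E
Step 2: v_d = 438 * 3801 = 1664838
Step 3: v_d = 1.66e+06 cm/s

1.66e+06


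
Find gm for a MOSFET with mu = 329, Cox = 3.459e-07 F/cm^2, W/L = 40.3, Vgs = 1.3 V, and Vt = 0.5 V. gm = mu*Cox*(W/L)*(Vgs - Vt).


Step 1: Vov = Vgs - Vt = 1.3 - 0.5 = 0.8 V
Step 2: gm = mu * Cox * (W/L) * Vov
Step 3: gm = 329 * 3.459e-07 * 40.3 * 0.8 = 3.67e-03 S

3.67e-03


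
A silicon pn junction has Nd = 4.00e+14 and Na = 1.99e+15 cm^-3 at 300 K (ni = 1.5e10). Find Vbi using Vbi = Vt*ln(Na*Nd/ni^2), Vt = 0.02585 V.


Step 1: Compute Na*Nd/ni^2 = 1.99e+15 * 4.00e+14 / (1.5e10)^2 = 3.5378e+09
Step 2: ln(3.5378e+09) = 21.9868
Step 3: Vbi = 0.02585 * 21.9868 = 0.568 V

0.568


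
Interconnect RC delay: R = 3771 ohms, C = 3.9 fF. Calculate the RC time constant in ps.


Step 1: tau = R * C
Step 2: tau = 3771 * 3.9 fF = 3771 * 3.9e-15 F
Step 3: tau = 1.47069e-11 s = 14.7069 ps

14.7069


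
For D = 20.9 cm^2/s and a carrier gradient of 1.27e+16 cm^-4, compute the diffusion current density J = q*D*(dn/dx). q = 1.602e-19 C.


Step 1: J = q * D * (dn/dx)
Step 2: J = 1.602e-19 * 20.9 * 1.27e+16
Step 3: J = 4.25e-02 A/cm^2

4.25e-02


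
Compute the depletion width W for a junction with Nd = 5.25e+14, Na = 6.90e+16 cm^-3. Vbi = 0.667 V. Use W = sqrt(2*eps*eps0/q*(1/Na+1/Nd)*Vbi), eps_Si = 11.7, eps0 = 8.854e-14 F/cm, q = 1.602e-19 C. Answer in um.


Step 1: 1/Na + 1/Nd = 1/6.90e+16 + 1/5.25e+14 = 1.91925e-15
Step 2: 2*eps*eps0/q = 2*11.7*8.854e-14/1.602e-19 = 1.293281e+07
Step 3: W^2 = 1.293281e+07 * 1.91925e-15 * 0.667 = 1.65558e-08
Step 4: W = sqrt(1.65558e-08) = 1.287e-04 cm = 1.287 um

1.287


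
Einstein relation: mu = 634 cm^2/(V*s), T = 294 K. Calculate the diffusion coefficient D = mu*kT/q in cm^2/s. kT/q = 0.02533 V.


Step 1: D = mu * (kT/q)
Step 2: D = 634 * 0.02533
Step 3: D = 16.06 cm^2/s

16.06


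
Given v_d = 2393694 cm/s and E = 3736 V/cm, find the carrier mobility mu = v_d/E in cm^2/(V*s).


Step 1: mu = v_d / E
Step 2: mu = 2393694 / 3736
Step 3: mu = 640.71 cm^2/(V*s)

640.71


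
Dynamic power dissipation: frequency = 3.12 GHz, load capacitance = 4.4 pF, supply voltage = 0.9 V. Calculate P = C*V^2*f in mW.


Step 1: V^2 = 0.9^2 = 0.81 V^2
Step 2: P = C*V^2*f = 4.4e-12 F * 0.81 * 3.12e9 Hz
Step 3: P = 1.111968e-02 W
Step 4: P = 11.12 mW

11.12


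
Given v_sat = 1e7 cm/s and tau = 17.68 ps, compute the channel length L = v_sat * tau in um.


Step 1: tau in seconds = 17.68 ps * 1e-12 = 1.7680e-11 s
Step 2: L = v_sat * tau = 1e7 * 1.7680e-11 = 1.7680e-04 cm
Step 3: L in um = 1.7680e-04 * 1e4 = 1.768 um

1.768


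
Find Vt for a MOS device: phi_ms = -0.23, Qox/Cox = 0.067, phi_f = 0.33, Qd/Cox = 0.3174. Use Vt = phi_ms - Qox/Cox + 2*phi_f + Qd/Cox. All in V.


Step 1: Vt = phi_ms - Qox/Cox + 2*phi_f + Qd/Cox
Step 2: Vt = -0.23 - 0.067 + 2*0.33 + 0.3174
Step 3: Vt = -0.23 - 0.067 + 0.66 + 0.3174
Step 4: Vt = 0.6804 V

0.6804


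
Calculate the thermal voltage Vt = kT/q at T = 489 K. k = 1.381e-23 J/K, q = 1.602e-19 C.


Step 1: kT = 1.381e-23 * 489 = 6.75309e-21 J
Step 2: Vt = kT/q = 6.75309e-21 / 1.602e-19
Step 3: Vt = 0.04215 V

0.04215


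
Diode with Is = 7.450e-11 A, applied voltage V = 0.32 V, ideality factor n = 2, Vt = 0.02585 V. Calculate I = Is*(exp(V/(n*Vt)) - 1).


Step 1: V/(n*Vt) = 0.32/(2*0.02585) = 6.1896
Step 2: exp(6.1896) = 4.8765e+02
Step 3: I = 7.450e-11 * (4.8765e+02 - 1) = 3.63e-08 A

3.63e-08


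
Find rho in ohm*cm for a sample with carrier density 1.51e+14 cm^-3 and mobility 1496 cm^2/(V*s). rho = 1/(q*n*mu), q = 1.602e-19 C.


Step 1: sigma = q * n * mu = 1.602e-19 * 1.51e+14 * 1496 = 3.61885e-02 S/cm
Step 2: rho = 1 / sigma = 1 / 3.61885e-02 = 27.63 ohm*cm

27.63


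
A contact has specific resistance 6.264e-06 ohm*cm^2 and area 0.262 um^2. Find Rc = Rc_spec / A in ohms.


Step 1: Convert area to cm^2: 0.262 um^2 = 2.6200e-09 cm^2
Step 2: Rc = Rc_spec / A = 6.264e-06 / 2.6200e-09
Step 3: Rc = 2.39e+03 ohms

2.39e+03


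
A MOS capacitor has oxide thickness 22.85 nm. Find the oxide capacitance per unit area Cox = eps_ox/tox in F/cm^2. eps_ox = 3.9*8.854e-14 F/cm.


Step 1: eps_ox = 3.9 * 8.854e-14 = 3.45306e-13 F/cm
Step 2: tox in cm = 22.85 nm * 1e-7 = 2.2850e-06 cm
Step 3: Cox = 3.45306e-13 / 2.2850e-06 = 1.51e-07 F/cm^2

1.51e-07


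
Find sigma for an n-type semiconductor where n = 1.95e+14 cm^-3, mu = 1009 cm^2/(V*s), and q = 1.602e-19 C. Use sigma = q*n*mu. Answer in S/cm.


Step 1: sigma = q * n * mu
Step 2: sigma = 1.602e-19 * 1.95e+14 * 1009
Step 3: sigma = 3.152e-02 S/cm

3.152e-02


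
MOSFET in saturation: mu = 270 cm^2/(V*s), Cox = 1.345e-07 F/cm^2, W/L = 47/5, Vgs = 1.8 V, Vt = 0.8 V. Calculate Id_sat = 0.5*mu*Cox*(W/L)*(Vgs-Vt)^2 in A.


Step 1: Overdrive voltage Vov = Vgs - Vt = 1.8 - 0.8 = 1.0 V
Step 2: W/L = 47/5 = 9.4
Step 3: Id = 0.5 * 270 * 1.345e-07 * 9.4 * 1.0^2
Step 4: Id = 1.71e-04 A

1.71e-04
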